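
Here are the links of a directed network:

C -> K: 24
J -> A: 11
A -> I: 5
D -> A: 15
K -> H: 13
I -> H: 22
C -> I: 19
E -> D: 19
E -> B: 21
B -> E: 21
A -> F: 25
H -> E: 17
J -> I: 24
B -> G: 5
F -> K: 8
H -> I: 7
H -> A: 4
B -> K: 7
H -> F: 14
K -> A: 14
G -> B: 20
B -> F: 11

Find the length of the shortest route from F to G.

Compare a few routes:
F → K → H → E → B → G: 8+13+17+21+5 = 64
F → K → A → I → H → E → B → G: 8+14+5+22+17+21+5 = 92
Cheapest is F → K → H → E → B → G at 64.

64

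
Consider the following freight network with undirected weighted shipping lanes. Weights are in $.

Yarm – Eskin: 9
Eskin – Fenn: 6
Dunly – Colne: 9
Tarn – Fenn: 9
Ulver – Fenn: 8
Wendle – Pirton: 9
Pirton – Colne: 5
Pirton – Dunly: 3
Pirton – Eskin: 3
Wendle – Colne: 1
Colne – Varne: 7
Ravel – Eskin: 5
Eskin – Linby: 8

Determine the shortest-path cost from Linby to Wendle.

Enumerating some paths:
Linby–Eskin–Pirton–Dunly–Colne–Wendle: 8+3+3+9+1 = 24
Linby–Eskin–Pirton–Wendle: 8+3+9 = 20
Linby–Eskin–Pirton–Colne–Wendle: 8+3+5+1 = 17
Cheapest is Linby–Eskin–Pirton–Colne–Wendle at $17.

$17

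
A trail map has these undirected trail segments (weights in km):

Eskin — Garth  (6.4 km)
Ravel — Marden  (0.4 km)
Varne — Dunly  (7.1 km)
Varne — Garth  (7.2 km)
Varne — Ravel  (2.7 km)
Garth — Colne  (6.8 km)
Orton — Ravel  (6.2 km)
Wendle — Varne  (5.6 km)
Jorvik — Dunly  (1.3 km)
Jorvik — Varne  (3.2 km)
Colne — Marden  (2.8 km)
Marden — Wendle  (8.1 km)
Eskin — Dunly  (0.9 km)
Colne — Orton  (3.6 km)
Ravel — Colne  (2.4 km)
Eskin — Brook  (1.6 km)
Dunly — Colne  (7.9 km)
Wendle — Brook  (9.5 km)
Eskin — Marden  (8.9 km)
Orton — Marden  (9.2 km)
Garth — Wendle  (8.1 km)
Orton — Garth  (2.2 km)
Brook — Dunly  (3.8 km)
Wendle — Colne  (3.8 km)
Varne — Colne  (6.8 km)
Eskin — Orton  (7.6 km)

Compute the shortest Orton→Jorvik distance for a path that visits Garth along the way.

10.8 km

Best Orton to Garth: Orton–Garth costing 2.2
Shortest Garth→Jorvik: Garth–Eskin–Dunly–Jorvik = 8.6
Total via Garth: 2.2 + 8.6 = 10.8 km.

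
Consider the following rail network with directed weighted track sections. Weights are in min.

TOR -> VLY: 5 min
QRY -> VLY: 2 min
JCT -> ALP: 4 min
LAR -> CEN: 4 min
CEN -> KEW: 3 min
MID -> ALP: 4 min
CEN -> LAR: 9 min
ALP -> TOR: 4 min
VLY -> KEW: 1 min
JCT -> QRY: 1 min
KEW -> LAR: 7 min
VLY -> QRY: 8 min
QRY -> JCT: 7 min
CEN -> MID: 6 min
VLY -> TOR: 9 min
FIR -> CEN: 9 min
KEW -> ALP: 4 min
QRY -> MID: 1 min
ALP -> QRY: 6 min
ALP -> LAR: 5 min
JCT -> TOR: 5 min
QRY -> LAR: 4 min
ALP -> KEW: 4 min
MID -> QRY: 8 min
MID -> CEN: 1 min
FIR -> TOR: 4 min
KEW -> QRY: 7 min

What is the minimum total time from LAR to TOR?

Running Dijkstra from LAR:
LAR: 0
CEN: 4  (via LAR)
KEW: 7  (via CEN)
MID: 10  (via CEN)
ALP: 11  (via KEW)
QRY: 14  (via KEW)
TOR: 15  (via ALP)
Shortest route: LAR → CEN → KEW → ALP → TOR = 15 min.

15 min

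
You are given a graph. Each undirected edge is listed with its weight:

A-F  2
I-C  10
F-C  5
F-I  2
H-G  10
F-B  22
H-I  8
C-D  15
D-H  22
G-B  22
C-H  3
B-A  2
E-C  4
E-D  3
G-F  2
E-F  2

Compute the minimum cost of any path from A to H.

Enumerating some paths:
A - F - C - H: 2+5+3 = 10
A - F - E - C - H: 2+2+4+3 = 11
The minimum is 10 via A - F - C - H.

10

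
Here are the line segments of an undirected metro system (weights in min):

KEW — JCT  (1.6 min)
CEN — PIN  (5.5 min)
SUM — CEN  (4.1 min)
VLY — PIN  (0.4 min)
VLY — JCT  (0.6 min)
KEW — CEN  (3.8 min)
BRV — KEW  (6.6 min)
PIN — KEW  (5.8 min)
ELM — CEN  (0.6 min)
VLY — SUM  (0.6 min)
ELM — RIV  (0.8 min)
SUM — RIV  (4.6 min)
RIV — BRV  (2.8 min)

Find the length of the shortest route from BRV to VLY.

Candidate routes:
BRV–KEW–JCT–VLY: 6.6+1.6+0.6 = 8.8
BRV–RIV–SUM–VLY: 2.8+4.6+0.6 = 8
Cheapest is BRV–RIV–SUM–VLY at 8 min.

8 min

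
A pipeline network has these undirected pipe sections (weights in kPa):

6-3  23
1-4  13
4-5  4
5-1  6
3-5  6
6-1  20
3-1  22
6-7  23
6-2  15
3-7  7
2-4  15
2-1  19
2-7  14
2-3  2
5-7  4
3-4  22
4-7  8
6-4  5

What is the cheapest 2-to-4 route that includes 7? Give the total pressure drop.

Shortest 2→7: 2 → 3 → 7 = 9
Shortest 7→4: 7 → 4 = 8
Total via 7: 9 + 8 = 17 kPa.

17 kPa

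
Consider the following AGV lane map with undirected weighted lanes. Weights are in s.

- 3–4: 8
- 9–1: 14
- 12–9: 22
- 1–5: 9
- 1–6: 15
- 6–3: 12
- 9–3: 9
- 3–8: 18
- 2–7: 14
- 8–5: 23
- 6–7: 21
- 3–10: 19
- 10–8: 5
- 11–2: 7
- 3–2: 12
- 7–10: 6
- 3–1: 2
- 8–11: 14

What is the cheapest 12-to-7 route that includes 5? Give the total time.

76 s

Shortest 12→5: 12 → 9 → 3 → 1 → 5 = 42
Best 5 to 7: 5 → 8 → 10 → 7 costing 34
Total via 5: 42 + 34 = 76 s.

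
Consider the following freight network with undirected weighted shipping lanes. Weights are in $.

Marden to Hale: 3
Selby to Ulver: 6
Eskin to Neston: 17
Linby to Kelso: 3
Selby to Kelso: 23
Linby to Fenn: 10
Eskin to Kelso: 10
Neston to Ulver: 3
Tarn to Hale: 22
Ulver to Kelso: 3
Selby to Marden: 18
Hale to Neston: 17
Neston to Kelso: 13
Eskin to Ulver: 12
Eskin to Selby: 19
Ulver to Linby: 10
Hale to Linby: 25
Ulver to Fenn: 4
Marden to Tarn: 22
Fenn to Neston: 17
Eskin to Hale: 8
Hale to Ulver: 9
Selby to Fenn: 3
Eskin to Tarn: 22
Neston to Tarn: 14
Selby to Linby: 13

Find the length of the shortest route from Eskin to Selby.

$18

Shortest distances from Eskin:
Eskin: 0
Hale: 8  (via Eskin)
Kelso: 10  (via Eskin)
Marden: 11  (via Hale)
Ulver: 12  (via Eskin)
Linby: 13  (via Kelso)
Neston: 15  (via Ulver)
Fenn: 16  (via Ulver)
Selby: 18  (via Ulver)
Shortest route: Eskin–Ulver–Selby = $18.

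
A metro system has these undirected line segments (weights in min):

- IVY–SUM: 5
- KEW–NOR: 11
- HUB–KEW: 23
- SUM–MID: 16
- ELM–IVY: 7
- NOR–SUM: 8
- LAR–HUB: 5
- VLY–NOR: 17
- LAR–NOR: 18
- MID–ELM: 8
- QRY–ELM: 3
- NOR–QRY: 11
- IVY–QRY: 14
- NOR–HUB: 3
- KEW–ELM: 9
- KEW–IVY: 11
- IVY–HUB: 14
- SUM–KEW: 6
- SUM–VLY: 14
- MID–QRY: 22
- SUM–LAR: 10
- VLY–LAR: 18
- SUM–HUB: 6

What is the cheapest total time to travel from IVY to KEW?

11 min

Running Dijkstra from IVY:
IVY: 0
SUM: 5  (via IVY)
ELM: 7  (via IVY)
QRY: 10  (via ELM)
HUB: 11  (via SUM)
KEW: 11  (via IVY)
Shortest route: IVY–KEW = 11 min.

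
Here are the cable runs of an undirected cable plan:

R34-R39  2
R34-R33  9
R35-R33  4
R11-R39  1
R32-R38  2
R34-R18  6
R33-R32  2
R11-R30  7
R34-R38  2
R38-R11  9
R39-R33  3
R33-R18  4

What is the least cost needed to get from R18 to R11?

Running Dijkstra from R18:
R18: 0
R33: 4  (via R18)
R34: 6  (via R18)
R32: 6  (via R33)
R39: 7  (via R33)
R11: 8  (via R39)
Shortest route: R18 → R33 → R39 → R11 = 8.

8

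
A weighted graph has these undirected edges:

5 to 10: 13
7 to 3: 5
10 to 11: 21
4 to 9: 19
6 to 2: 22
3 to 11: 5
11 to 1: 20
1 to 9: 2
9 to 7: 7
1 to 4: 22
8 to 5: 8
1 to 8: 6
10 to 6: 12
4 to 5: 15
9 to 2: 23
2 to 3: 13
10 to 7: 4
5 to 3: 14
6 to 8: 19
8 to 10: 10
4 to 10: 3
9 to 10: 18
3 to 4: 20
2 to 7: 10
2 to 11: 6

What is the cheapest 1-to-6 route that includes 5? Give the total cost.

Best 1 to 5: 1 → 8 → 5 costing 14
Best 5 to 6: 5 → 10 → 6 costing 25
Total via 5: 14 + 25 = 39.

39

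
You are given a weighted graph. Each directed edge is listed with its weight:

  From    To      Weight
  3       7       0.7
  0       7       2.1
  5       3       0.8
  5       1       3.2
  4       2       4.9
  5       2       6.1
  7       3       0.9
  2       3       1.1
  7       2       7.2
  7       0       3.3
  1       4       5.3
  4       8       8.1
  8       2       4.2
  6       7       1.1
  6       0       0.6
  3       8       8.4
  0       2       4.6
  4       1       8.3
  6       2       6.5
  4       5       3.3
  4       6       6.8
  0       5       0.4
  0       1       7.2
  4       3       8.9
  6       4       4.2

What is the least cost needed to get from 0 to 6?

15.7

Shortest distances from 0:
0: 0
5: 0.4  (via 0)
3: 1.2  (via 5)
7: 1.9  (via 3)
1: 3.6  (via 5)
2: 4.6  (via 0)
4: 8.9  (via 1)
8: 9.6  (via 3)
6: 15.7  (via 4)
Shortest route: 0–5–1–4–6 = 15.7.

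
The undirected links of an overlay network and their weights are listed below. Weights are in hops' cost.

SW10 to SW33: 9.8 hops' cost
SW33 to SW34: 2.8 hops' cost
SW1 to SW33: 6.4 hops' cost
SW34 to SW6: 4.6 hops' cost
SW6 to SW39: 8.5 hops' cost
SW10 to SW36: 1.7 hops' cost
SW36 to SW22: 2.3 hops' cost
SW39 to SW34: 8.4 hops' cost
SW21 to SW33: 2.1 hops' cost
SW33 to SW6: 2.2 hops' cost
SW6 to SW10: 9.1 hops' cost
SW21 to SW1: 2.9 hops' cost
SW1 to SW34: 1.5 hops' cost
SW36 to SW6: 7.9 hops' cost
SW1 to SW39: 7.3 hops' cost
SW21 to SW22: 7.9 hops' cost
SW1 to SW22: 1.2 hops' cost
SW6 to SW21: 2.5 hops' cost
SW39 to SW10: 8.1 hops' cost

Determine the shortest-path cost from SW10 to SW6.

9.1 hops' cost

Enumerating some paths:
SW10–SW36–SW22–SW1–SW21–SW6: 1.7+2.3+1.2+2.9+2.5 = 10.6
SW10–SW36–SW6: 1.7+7.9 = 9.6
SW10–SW36–SW22–SW1–SW34–SW6: 1.7+2.3+1.2+1.5+4.6 = 11.3
SW10–SW6: 9.1 = 9.1
The minimum is 9.1 hops' cost via SW10–SW6.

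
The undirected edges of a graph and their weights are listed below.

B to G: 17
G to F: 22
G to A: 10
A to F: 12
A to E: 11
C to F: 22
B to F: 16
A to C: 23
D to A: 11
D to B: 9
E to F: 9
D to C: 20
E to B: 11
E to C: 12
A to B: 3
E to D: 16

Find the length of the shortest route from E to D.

Settle nodes by increasing distance from E:
E: 0
F: 9  (via E)
A: 11  (via E)
B: 11  (via E)
C: 12  (via E)
D: 16  (via E)
Shortest route: E → D = 16.

16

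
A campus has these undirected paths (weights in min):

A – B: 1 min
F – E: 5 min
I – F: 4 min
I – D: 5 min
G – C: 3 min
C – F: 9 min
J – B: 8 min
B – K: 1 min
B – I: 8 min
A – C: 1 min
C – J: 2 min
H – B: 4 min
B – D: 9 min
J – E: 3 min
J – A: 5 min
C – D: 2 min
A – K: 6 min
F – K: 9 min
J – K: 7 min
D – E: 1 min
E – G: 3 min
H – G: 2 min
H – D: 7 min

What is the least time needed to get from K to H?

5 min

Compare a few routes:
K → B → A → C → G → H: 1+1+1+3+2 = 8
K → B → H: 1+4 = 5
Cheapest is K → B → H at 5 min.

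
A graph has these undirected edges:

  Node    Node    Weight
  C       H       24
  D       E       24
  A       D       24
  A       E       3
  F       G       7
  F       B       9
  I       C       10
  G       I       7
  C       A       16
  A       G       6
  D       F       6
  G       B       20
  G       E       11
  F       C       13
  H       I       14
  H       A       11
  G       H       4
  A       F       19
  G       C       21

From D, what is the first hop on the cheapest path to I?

Candidate routes:
D - F - C - I: 6+13+10 = 29
D - F - G - H - I: 6+7+4+14 = 31
D - F - G - I: 6+7+7 = 20
The minimum is 20 via D - F - G - I.
So from D the first move is to F.

F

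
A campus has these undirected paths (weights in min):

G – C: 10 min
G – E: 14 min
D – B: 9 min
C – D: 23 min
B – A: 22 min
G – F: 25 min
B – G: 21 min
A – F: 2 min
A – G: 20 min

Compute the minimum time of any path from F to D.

33 min

Candidate routes:
F → A → G → C → D: 2+20+10+23 = 55
F → A → B → D: 2+22+9 = 33
F → G → B → D: 25+21+9 = 55
F → A → G → B → D: 2+20+21+9 = 52
Cheapest is F → A → B → D at 33 min.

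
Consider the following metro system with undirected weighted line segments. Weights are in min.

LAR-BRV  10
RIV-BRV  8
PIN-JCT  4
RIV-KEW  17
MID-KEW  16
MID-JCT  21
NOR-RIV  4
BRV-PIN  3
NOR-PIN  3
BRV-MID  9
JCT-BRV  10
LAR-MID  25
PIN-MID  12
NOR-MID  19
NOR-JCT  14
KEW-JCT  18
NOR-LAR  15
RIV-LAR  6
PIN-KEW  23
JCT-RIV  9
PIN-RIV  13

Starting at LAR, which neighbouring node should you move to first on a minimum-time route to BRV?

Enumerating some paths:
LAR → RIV → NOR → PIN → BRV: 6+4+3+3 = 16
LAR → RIV → BRV: 6+8 = 14
LAR → NOR → PIN → BRV: 15+3+3 = 21
LAR → BRV: 10 = 10
The minimum is 10 min via LAR → BRV.
So from LAR the first move is to BRV.

BRV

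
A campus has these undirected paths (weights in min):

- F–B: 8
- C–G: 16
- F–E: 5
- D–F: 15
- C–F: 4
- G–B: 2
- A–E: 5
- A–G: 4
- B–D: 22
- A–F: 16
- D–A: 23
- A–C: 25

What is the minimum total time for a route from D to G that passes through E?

29 min

Best D to E: D → F → E costing 20
Best E to G: E → A → G costing 9
Total via E: 20 + 9 = 29 min.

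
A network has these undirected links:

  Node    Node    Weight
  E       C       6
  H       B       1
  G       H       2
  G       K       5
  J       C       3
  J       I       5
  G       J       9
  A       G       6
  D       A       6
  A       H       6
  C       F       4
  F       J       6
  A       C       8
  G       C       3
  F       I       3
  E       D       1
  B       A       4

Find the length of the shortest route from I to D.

14

Shortest distances from I:
I: 0
F: 3  (via I)
J: 5  (via I)
C: 7  (via F)
G: 10  (via C)
H: 12  (via G)
B: 13  (via H)
E: 13  (via C)
D: 14  (via E)
Shortest route: I–F–C–E–D = 14.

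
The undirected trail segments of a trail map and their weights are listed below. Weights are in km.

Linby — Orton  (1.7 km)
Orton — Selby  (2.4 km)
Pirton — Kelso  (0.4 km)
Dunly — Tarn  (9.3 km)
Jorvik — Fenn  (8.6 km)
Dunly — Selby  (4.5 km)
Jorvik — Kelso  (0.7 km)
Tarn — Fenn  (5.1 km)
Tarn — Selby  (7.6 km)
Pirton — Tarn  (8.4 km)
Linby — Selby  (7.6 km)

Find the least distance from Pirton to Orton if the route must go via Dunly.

Best Pirton to Dunly: Pirton–Tarn–Dunly costing 17.7
Shortest Dunly→Orton: Dunly–Selby–Orton = 6.9
Total via Dunly: 17.7 + 6.9 = 24.6 km.

24.6 km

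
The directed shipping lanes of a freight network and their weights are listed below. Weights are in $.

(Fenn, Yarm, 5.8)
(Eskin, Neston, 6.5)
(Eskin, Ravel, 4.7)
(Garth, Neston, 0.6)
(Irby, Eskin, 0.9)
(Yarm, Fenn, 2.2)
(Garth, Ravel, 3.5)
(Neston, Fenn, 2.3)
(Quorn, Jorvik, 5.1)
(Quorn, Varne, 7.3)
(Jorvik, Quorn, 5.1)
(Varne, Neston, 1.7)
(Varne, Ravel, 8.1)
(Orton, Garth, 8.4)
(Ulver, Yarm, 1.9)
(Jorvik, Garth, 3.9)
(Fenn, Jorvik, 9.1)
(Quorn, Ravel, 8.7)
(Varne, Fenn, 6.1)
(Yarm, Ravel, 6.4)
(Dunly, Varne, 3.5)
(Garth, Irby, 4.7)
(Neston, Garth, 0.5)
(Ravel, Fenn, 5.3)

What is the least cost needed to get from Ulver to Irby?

$21.8

Compare a few routes:
Ulver → Yarm → Fenn → Jorvik → Garth → Irby: 1.9+2.2+9.1+3.9+4.7 = 21.8
Ulver → Yarm → Ravel → Fenn → Jorvik → Garth → Irby: 1.9+6.4+5.3+9.1+3.9+4.7 = 31.3
The minimum is $21.8 via Ulver → Yarm → Fenn → Jorvik → Garth → Irby.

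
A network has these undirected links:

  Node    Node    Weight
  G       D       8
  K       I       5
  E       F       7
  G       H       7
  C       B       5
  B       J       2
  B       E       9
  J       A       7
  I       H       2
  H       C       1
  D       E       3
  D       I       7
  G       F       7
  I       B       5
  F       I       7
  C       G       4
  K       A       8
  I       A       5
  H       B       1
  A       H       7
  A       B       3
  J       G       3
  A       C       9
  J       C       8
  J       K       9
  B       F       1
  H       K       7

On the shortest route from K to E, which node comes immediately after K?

I

Compare a few routes:
K - H - B - F - E: 7+1+1+7 = 16
K - I - D - E: 5+7+3 = 15
Cheapest is K - I - D - E at 15.
So from K the first move is to I.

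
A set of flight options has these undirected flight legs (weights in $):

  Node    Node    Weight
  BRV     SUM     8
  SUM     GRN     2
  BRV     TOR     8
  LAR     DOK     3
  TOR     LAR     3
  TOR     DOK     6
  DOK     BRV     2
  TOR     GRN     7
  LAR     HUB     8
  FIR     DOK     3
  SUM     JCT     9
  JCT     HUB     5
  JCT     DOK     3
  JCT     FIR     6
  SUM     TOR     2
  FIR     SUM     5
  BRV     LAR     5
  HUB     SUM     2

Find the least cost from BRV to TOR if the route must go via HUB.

Shortest BRV→HUB: BRV → DOK → JCT → HUB = 10
Best HUB to TOR: HUB → SUM → TOR costing 4
Total via HUB: 10 + 4 = $14.

$14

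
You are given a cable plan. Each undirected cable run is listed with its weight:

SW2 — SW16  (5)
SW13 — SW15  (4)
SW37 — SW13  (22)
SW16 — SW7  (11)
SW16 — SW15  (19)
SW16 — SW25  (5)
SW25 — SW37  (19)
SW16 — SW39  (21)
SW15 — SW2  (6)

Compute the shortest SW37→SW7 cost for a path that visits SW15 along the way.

48

Best SW37 to SW15: SW37 → SW13 → SW15 costing 26
Best SW15 to SW7: SW15 → SW2 → SW16 → SW7 costing 22
Total via SW15: 26 + 22 = 48.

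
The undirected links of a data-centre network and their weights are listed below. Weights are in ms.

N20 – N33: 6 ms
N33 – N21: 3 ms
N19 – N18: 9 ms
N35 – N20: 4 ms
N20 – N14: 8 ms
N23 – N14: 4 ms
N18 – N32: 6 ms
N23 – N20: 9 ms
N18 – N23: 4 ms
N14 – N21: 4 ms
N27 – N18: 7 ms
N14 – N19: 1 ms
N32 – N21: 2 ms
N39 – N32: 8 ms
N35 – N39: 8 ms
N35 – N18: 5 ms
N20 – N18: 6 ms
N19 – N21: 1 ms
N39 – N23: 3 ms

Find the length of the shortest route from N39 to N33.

Settle nodes by increasing distance from N39:
N39: 0
N23: 3  (via N39)
N18: 7  (via N23)
N14: 7  (via N23)
N35: 8  (via N39)
N32: 8  (via N39)
N19: 8  (via N14)
N21: 9  (via N19)
N20: 12  (via N23)
N33: 12  (via N21)
Shortest route: N39–N23–N14–N19–N21–N33 = 12 ms.

12 ms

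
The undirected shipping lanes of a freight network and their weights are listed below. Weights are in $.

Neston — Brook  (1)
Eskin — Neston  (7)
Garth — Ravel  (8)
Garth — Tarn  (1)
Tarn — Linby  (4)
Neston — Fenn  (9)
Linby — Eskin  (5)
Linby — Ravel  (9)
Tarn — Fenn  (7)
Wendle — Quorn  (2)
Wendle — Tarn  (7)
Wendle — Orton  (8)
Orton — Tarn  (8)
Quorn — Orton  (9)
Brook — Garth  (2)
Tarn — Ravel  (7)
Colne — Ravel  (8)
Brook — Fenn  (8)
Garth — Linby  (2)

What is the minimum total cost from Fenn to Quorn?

$16

Enumerating some paths:
Fenn - Tarn - Orton - Quorn: 7+8+9 = 24
Fenn - Brook - Garth - Tarn - Wendle - Quorn: 8+2+1+7+2 = 20
Fenn - Tarn - Wendle - Quorn: 7+7+2 = 16
Fenn - Neston - Brook - Garth - Tarn - Wendle - Quorn: 9+1+2+1+7+2 = 22
The minimum is $16 via Fenn - Tarn - Wendle - Quorn.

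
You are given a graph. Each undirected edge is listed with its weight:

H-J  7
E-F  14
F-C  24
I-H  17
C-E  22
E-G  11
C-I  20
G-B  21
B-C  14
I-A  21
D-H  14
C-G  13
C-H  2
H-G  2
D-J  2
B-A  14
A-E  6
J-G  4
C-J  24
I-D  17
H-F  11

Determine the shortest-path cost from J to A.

Shortest distances from J:
J: 0
D: 2  (via J)
G: 4  (via J)
H: 6  (via G)
C: 8  (via H)
E: 15  (via G)
F: 17  (via H)
I: 19  (via D)
A: 21  (via E)
Shortest route: J → G → E → A = 21.

21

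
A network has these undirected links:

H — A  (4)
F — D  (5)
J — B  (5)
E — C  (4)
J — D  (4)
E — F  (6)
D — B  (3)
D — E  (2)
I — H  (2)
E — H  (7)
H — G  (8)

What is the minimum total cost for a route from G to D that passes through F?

26

Shortest G→F: G → H → E → F = 21
Shortest F→D: F → D = 5
Total via F: 21 + 5 = 26.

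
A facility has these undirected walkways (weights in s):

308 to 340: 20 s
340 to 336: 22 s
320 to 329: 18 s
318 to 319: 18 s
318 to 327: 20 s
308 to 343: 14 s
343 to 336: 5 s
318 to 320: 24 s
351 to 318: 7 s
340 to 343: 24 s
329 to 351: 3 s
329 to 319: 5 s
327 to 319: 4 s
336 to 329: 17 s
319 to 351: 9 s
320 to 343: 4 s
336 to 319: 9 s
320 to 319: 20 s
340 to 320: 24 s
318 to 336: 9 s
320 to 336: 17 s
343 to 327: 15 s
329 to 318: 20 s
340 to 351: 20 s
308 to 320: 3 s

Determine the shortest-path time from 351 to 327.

Enumerating some paths:
351 → 319 → 327: 9+4 = 13
351 → 329 → 319 → 327: 3+5+4 = 12
The minimum is 12 s via 351 → 329 → 319 → 327.

12 s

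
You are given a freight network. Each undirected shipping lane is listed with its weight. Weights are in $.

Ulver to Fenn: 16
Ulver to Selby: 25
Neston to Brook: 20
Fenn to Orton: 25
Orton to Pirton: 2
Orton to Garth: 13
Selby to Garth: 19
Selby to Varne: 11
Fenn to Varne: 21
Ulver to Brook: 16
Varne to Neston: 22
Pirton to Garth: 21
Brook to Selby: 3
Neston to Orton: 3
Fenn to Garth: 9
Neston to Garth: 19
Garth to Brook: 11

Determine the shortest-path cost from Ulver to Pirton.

$40

Settle nodes by increasing distance from Ulver:
Ulver: 0
Fenn: 16  (via Ulver)
Brook: 16  (via Ulver)
Selby: 19  (via Brook)
Garth: 25  (via Fenn)
Varne: 30  (via Selby)
Neston: 36  (via Brook)
Orton: 38  (via Garth)
Pirton: 40  (via Orton)
Shortest route: Ulver → Fenn → Garth → Orton → Pirton = $40.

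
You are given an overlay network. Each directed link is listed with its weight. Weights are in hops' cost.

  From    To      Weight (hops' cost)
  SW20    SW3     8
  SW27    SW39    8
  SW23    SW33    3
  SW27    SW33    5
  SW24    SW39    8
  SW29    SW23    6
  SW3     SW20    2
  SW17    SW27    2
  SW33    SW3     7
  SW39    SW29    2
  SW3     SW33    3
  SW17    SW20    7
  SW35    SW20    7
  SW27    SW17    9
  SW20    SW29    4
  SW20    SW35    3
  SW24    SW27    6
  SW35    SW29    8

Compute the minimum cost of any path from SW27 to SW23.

Settle nodes by increasing distance from SW27:
SW27: 0
SW33: 5  (via SW27)
SW39: 8  (via SW27)
SW17: 9  (via SW27)
SW29: 10  (via SW39)
SW3: 12  (via SW33)
SW20: 14  (via SW3)
SW23: 16  (via SW29)
Shortest route: SW27 → SW39 → SW29 → SW23 = 16 hops' cost.

16 hops' cost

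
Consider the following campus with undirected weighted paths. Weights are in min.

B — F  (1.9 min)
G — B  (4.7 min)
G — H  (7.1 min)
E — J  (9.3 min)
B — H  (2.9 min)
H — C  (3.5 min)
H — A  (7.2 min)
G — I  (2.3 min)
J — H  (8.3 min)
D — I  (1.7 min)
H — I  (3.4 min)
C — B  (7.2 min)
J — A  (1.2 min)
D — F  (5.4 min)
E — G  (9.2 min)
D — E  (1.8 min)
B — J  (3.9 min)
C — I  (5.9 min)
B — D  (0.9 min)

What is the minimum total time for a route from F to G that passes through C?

16.5 min

Shortest F→C: F → B → H → C = 8.3
Shortest C→G: C → I → G = 8.2
Total via C: 8.3 + 8.2 = 16.5 min.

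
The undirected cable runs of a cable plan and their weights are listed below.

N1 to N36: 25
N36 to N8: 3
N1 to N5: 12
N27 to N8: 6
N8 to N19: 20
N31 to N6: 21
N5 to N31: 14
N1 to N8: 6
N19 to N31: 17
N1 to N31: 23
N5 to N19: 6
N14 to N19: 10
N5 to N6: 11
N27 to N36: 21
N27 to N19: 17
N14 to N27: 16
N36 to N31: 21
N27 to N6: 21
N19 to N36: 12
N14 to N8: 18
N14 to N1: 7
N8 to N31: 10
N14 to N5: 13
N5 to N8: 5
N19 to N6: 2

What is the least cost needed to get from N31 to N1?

Compare a few routes:
N31 → N5 → N1: 14+12 = 26
N31 → N5 → N8 → N1: 14+5+6 = 25
N31 → N1: 23 = 23
N31 → N8 → N1: 10+6 = 16
Cheapest is N31 → N8 → N1 at 16.

16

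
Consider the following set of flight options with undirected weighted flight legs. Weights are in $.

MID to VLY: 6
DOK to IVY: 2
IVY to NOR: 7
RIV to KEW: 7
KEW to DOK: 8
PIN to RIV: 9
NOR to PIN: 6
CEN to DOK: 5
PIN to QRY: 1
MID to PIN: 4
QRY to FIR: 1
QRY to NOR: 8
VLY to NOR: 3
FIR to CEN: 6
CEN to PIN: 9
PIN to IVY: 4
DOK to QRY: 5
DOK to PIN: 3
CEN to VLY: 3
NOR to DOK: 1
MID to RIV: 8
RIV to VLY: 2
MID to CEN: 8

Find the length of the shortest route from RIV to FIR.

$11

Running Dijkstra from RIV:
RIV: 0
VLY: 2  (via RIV)
CEN: 5  (via VLY)
NOR: 5  (via VLY)
DOK: 6  (via NOR)
KEW: 7  (via RIV)
MID: 8  (via RIV)
IVY: 8  (via DOK)
PIN: 9  (via RIV)
QRY: 10  (via PIN)
FIR: 11  (via CEN)
Shortest route: RIV → VLY → CEN → FIR = $11.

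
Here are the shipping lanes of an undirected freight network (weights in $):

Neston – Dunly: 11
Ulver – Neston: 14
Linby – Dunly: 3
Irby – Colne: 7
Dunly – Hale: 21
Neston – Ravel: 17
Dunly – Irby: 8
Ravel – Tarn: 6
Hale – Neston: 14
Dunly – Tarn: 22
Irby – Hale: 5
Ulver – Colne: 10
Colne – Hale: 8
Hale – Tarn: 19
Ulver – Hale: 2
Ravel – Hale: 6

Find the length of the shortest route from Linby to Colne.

Enumerating some paths:
Linby - Dunly - Irby - Hale - Colne: 3+8+5+8 = 24
Linby - Dunly - Irby - Colne: 3+8+7 = 18
Linby - Dunly - Irby - Hale - Ulver - Colne: 3+8+5+2+10 = 28
The minimum is $18 via Linby - Dunly - Irby - Colne.

$18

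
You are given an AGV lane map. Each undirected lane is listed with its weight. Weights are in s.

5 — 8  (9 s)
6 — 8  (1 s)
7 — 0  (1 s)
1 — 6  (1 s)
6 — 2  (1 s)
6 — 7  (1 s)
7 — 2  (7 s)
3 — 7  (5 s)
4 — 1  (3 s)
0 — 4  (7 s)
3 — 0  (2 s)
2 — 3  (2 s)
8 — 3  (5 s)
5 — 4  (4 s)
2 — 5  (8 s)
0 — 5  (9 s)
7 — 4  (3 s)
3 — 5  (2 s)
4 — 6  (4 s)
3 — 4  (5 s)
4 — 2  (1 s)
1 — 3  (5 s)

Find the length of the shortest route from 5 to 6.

Enumerating some paths:
5 → 3 → 0 → 7 → 6: 2+2+1+1 = 6
5 → 4 → 2 → 6: 4+1+1 = 6
5 → 3 → 2 → 6: 2+2+1 = 5
Cheapest is 5 → 3 → 2 → 6 at 5 s.

5 s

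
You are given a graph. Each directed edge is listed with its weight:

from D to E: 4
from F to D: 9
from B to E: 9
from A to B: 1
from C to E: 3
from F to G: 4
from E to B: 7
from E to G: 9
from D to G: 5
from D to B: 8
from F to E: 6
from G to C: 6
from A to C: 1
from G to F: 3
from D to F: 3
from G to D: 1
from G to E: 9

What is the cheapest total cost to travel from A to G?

13

Settle nodes by increasing distance from A:
A: 0
B: 1  (via A)
C: 1  (via A)
E: 4  (via C)
G: 13  (via E)
Shortest route: A → C → E → G = 13.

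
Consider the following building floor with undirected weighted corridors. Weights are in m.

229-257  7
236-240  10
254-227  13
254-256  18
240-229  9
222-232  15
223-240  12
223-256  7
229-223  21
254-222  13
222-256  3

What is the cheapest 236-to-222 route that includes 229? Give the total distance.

50 m

Best 236 to 229: 236 → 240 → 229 costing 19
Best 229 to 222: 229 → 223 → 256 → 222 costing 31
Total via 229: 19 + 31 = 50 m.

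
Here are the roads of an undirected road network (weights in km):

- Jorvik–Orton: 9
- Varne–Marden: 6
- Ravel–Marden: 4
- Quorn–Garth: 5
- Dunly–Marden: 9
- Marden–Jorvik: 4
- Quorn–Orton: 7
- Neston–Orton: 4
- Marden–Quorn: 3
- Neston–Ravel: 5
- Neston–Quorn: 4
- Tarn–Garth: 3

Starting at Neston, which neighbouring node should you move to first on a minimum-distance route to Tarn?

Quorn

Enumerating some paths:
Neston → Quorn → Garth → Tarn: 4+5+3 = 12
Neston → Ravel → Marden → Quorn → Garth → Tarn: 5+4+3+5+3 = 20
Neston → Orton → Jorvik → Marden → Quorn → Garth → Tarn: 4+9+4+3+5+3 = 28
Neston → Orton → Quorn → Garth → Tarn: 4+7+5+3 = 19
The minimum is 12 km via Neston → Quorn → Garth → Tarn.
So from Neston the first move is to Quorn.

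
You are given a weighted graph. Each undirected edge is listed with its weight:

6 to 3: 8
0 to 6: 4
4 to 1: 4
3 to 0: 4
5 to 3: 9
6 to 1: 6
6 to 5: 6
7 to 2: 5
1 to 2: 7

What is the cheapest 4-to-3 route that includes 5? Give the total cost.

Shortest 4→5: 4–1–6–5 = 16
Best 5 to 3: 5–3 costing 9
Total via 5: 16 + 9 = 25.

25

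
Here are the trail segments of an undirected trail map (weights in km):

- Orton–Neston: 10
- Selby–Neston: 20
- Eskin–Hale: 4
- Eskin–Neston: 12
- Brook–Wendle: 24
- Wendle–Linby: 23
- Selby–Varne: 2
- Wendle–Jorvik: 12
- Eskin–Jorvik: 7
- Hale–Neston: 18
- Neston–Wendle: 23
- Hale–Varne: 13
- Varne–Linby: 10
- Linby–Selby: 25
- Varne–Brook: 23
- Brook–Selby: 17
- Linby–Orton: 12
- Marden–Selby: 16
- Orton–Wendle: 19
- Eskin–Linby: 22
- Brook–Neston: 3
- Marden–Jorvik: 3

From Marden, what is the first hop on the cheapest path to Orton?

Compare a few routes:
Marden–Jorvik–Wendle–Orton: 3+12+19 = 34
Marden–Jorvik–Eskin–Neston–Orton: 3+7+12+10 = 32
Marden–Selby–Varne–Linby–Orton: 16+2+10+12 = 40
The minimum is 32 km via Marden–Jorvik–Eskin–Neston–Orton.
So from Marden the first move is to Jorvik.

Jorvik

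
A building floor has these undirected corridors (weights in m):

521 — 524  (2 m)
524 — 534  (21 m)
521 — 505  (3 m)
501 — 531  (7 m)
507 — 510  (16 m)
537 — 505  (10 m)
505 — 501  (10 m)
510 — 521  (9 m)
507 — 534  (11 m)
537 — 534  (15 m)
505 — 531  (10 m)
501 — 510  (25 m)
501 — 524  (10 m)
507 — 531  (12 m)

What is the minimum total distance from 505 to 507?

Compare a few routes:
505 - 501 - 531 - 507: 10+7+12 = 29
505 - 531 - 507: 10+12 = 22
505 - 521 - 524 - 501 - 531 - 507: 3+2+10+7+12 = 34
505 - 521 - 510 - 507: 3+9+16 = 28
Cheapest is 505 - 531 - 507 at 22 m.

22 m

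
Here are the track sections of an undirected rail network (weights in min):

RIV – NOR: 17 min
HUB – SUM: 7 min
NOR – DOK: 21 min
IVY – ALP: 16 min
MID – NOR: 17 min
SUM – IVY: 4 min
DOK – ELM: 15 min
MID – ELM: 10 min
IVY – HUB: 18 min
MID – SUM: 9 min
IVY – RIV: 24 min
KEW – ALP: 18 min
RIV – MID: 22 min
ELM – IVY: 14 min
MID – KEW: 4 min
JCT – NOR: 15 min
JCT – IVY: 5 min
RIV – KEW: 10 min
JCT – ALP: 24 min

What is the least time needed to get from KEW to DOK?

29 min

Candidate routes:
KEW - MID - ELM - DOK: 4+10+15 = 29
KEW - MID - NOR - DOK: 4+17+21 = 42
KEW - MID - SUM - IVY - ELM - DOK: 4+9+4+14+15 = 46
KEW - RIV - NOR - DOK: 10+17+21 = 48
Cheapest is KEW - MID - ELM - DOK at 29 min.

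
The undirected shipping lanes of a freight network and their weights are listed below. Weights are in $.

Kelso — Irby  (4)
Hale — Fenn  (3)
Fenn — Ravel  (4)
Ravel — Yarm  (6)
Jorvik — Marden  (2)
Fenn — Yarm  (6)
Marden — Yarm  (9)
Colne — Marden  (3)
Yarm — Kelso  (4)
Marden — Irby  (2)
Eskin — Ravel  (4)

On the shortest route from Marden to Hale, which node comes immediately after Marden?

Yarm

Compare a few routes:
Marden–Irby–Kelso–Yarm–Fenn–Hale: 2+4+4+6+3 = 19
Marden–Yarm–Ravel–Fenn–Hale: 9+6+4+3 = 22
Marden–Yarm–Fenn–Hale: 9+6+3 = 18
The minimum is $18 via Marden–Yarm–Fenn–Hale.
So from Marden the first move is to Yarm.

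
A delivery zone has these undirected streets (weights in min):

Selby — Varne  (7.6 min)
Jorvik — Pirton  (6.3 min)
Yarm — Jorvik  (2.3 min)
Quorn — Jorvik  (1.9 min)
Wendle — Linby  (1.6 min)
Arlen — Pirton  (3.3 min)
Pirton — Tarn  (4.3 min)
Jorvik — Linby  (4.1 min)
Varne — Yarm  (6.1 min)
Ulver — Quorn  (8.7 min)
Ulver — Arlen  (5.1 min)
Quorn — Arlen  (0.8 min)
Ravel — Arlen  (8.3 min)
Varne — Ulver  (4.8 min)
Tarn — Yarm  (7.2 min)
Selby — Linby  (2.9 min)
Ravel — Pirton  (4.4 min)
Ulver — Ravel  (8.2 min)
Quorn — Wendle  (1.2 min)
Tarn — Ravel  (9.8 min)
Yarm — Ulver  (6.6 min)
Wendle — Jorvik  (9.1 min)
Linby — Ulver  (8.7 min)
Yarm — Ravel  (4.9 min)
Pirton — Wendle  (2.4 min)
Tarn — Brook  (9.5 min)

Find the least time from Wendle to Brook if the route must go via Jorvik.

22.1 min

Shortest Wendle→Jorvik: Wendle → Quorn → Jorvik = 3.1
Best Jorvik to Brook: Jorvik → Yarm → Tarn → Brook costing 19
Total via Jorvik: 3.1 + 19 = 22.1 min.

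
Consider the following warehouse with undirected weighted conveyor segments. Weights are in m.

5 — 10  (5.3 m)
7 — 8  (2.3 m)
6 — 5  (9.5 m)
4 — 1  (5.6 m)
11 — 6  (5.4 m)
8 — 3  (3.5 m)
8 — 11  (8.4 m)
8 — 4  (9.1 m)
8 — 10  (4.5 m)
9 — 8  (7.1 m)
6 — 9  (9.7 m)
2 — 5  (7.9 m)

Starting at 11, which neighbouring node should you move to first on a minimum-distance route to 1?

8

Compare a few routes:
11–6–9–8–4–1: 5.4+9.7+7.1+9.1+5.6 = 36.9
11–8–4–1: 8.4+9.1+5.6 = 23.1
Cheapest is 11–8–4–1 at 23.1 m.
So from 11 the first move is to 8.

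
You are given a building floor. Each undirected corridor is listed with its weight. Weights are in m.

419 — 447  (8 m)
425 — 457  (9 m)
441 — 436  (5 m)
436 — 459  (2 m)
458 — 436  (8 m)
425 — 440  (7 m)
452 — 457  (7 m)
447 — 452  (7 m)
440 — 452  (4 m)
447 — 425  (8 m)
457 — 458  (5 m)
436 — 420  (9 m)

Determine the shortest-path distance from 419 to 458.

Enumerating some paths:
419–447–452–457–458: 8+7+7+5 = 27
419–447–425–457–458: 8+8+9+5 = 30
The minimum is 27 m via 419–447–452–457–458.

27 m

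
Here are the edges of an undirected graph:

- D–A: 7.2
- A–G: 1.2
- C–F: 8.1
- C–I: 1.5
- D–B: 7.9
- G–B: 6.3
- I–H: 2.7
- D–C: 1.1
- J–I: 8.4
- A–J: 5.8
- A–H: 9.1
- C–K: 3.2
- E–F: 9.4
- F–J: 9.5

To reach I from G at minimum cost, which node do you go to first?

A

Candidate routes:
G → A → D → C → I: 1.2+7.2+1.1+1.5 = 11
G → A → H → I: 1.2+9.1+2.7 = 13
G → A → J → I: 1.2+5.8+8.4 = 15.4
The minimum is 11 via G → A → D → C → I.
So from G the first move is to A.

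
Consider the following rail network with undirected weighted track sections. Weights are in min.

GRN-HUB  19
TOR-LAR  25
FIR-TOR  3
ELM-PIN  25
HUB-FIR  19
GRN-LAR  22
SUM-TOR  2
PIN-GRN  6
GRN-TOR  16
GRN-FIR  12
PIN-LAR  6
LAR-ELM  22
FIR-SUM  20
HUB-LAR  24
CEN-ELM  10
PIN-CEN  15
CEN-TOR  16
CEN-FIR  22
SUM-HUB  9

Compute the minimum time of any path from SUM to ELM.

Running Dijkstra from SUM:
SUM: 0
TOR: 2  (via SUM)
FIR: 5  (via TOR)
HUB: 9  (via SUM)
GRN: 17  (via FIR)
CEN: 18  (via TOR)
PIN: 23  (via GRN)
LAR: 27  (via TOR)
ELM: 28  (via CEN)
Shortest route: SUM–TOR–CEN–ELM = 28 min.

28 min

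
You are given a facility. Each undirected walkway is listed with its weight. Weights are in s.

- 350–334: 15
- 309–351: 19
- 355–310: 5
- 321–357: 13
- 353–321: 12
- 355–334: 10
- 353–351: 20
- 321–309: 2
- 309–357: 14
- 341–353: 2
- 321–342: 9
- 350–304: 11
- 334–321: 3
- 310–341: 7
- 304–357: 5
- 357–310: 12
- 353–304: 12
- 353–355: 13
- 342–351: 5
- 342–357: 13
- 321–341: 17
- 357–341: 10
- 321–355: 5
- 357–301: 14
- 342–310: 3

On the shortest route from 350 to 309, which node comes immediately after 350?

Enumerating some paths:
350–304–357–309: 11+5+14 = 30
350–304–357–321–309: 11+5+13+2 = 31
350–334–321–309: 15+3+2 = 20
Cheapest is 350–334–321–309 at 20 s.
So from 350 the first move is to 334.

334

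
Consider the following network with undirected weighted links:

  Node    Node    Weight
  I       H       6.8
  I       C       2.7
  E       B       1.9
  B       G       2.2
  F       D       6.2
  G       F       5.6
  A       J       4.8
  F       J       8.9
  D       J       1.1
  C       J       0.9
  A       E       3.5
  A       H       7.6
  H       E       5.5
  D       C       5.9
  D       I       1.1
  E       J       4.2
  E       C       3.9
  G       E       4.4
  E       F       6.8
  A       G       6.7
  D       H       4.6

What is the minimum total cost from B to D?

7.2

Enumerating some paths:
B–E–C–I–D: 1.9+3.9+2.7+1.1 = 9.6
B–E–J–D: 1.9+4.2+1.1 = 7.2
B–E–J–C–I–D: 1.9+4.2+0.9+2.7+1.1 = 10.8
B–E–C–J–D: 1.9+3.9+0.9+1.1 = 7.8
Cheapest is B–E–J–D at 7.2.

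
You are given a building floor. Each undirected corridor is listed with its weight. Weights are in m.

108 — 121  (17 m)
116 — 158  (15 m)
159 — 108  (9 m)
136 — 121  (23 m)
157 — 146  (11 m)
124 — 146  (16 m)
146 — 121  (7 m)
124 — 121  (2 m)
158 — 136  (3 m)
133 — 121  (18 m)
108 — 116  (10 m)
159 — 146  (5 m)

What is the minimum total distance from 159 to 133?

30 m

Shortest distances from 159:
159: 0
146: 5  (via 159)
108: 9  (via 159)
121: 12  (via 146)
124: 14  (via 121)
157: 16  (via 146)
116: 19  (via 108)
133: 30  (via 121)
Shortest route: 159 → 146 → 121 → 133 = 30 m.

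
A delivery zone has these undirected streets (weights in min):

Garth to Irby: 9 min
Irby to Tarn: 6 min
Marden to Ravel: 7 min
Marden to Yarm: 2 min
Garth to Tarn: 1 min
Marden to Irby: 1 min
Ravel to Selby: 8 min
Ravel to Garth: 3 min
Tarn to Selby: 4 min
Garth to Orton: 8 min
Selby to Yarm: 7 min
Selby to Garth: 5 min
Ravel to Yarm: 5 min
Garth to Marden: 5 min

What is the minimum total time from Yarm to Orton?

Compare a few routes:
Yarm - Marden - Garth - Orton: 2+5+8 = 15
Yarm - Ravel - Garth - Orton: 5+3+8 = 16
Cheapest is Yarm - Marden - Garth - Orton at 15 min.

15 min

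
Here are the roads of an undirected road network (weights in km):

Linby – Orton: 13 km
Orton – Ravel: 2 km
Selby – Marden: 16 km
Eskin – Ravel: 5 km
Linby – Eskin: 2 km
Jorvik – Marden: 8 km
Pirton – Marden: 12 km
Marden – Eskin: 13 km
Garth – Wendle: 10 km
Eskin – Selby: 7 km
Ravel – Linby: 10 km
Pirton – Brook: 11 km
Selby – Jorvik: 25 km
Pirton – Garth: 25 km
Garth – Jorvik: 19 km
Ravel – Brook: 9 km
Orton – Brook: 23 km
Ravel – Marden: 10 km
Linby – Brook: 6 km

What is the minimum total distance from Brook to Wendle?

46 km

Shortest distances from Brook:
Brook: 0
Linby: 6  (via Brook)
Eskin: 8  (via Linby)
Ravel: 9  (via Brook)
Pirton: 11  (via Brook)
Orton: 11  (via Ravel)
Selby: 15  (via Eskin)
Marden: 19  (via Ravel)
Jorvik: 27  (via Marden)
Garth: 36  (via Pirton)
Wendle: 46  (via Garth)
Shortest route: Brook–Pirton–Garth–Wendle = 46 km.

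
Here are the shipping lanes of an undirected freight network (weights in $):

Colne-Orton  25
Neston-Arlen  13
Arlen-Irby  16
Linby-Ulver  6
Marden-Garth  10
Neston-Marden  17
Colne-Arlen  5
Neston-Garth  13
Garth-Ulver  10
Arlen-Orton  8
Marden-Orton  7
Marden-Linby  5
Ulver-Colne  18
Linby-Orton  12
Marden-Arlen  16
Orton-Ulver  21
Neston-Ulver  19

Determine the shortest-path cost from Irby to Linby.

$36

Settle nodes by increasing distance from Irby:
Irby: 0
Arlen: 16  (via Irby)
Colne: 21  (via Arlen)
Orton: 24  (via Arlen)
Neston: 29  (via Arlen)
Marden: 31  (via Orton)
Linby: 36  (via Orton)
Shortest route: Irby–Arlen–Orton–Linby = $36.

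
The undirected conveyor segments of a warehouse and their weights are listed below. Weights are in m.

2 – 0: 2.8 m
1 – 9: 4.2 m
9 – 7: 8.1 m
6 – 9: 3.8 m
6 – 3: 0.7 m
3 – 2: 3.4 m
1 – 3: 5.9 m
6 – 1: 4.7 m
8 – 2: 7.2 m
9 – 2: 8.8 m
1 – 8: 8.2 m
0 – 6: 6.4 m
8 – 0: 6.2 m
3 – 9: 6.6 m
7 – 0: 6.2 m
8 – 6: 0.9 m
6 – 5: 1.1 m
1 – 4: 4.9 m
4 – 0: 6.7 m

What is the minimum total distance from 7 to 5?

13 m

Running Dijkstra from 7:
7: 0
0: 6.2  (via 7)
9: 8.1  (via 7)
2: 9  (via 0)
6: 11.9  (via 9)
1: 12.3  (via 9)
3: 12.4  (via 2)
8: 12.4  (via 0)
4: 12.9  (via 0)
5: 13  (via 6)
Shortest route: 7 → 9 → 6 → 5 = 13 m.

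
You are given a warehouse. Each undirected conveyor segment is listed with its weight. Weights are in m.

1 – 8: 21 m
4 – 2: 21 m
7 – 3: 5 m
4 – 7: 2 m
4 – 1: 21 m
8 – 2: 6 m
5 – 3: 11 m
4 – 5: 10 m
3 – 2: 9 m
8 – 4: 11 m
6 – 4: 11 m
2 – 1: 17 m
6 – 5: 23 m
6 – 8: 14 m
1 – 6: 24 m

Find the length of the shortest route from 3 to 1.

26 m

Candidate routes:
3 - 2 - 1: 9+17 = 26
3 - 2 - 8 - 1: 9+6+21 = 36
3 - 7 - 4 - 8 - 1: 5+2+11+21 = 39
3 - 7 - 4 - 1: 5+2+21 = 28
The minimum is 26 m via 3 - 2 - 1.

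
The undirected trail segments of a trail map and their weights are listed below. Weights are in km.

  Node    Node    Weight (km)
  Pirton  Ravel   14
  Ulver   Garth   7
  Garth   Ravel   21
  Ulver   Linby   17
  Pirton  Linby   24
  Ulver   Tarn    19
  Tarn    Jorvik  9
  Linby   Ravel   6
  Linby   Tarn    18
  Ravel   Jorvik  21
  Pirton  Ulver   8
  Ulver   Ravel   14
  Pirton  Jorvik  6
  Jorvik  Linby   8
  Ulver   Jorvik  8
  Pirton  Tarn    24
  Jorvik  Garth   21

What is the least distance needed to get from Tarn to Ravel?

Shortest distances from Tarn:
Tarn: 0
Jorvik: 9  (via Tarn)
Pirton: 15  (via Jorvik)
Linby: 17  (via Jorvik)
Ulver: 17  (via Jorvik)
Ravel: 23  (via Linby)
Shortest route: Tarn → Jorvik → Linby → Ravel = 23 km.

23 km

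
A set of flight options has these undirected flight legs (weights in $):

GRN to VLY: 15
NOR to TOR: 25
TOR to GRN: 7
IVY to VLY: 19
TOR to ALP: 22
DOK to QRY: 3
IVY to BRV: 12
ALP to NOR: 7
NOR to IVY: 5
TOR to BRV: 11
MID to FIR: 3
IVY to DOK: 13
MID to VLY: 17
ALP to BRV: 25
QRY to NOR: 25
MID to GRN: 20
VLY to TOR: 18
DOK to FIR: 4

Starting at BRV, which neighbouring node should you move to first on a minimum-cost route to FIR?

Candidate routes:
BRV - IVY - DOK - FIR: 12+13+4 = 29
BRV - TOR - GRN - MID - FIR: 11+7+20+3 = 41
BRV - IVY - NOR - QRY - DOK - FIR: 12+5+25+3+4 = 49
Cheapest is BRV - IVY - DOK - FIR at $29.
So from BRV the first move is to IVY.

IVY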